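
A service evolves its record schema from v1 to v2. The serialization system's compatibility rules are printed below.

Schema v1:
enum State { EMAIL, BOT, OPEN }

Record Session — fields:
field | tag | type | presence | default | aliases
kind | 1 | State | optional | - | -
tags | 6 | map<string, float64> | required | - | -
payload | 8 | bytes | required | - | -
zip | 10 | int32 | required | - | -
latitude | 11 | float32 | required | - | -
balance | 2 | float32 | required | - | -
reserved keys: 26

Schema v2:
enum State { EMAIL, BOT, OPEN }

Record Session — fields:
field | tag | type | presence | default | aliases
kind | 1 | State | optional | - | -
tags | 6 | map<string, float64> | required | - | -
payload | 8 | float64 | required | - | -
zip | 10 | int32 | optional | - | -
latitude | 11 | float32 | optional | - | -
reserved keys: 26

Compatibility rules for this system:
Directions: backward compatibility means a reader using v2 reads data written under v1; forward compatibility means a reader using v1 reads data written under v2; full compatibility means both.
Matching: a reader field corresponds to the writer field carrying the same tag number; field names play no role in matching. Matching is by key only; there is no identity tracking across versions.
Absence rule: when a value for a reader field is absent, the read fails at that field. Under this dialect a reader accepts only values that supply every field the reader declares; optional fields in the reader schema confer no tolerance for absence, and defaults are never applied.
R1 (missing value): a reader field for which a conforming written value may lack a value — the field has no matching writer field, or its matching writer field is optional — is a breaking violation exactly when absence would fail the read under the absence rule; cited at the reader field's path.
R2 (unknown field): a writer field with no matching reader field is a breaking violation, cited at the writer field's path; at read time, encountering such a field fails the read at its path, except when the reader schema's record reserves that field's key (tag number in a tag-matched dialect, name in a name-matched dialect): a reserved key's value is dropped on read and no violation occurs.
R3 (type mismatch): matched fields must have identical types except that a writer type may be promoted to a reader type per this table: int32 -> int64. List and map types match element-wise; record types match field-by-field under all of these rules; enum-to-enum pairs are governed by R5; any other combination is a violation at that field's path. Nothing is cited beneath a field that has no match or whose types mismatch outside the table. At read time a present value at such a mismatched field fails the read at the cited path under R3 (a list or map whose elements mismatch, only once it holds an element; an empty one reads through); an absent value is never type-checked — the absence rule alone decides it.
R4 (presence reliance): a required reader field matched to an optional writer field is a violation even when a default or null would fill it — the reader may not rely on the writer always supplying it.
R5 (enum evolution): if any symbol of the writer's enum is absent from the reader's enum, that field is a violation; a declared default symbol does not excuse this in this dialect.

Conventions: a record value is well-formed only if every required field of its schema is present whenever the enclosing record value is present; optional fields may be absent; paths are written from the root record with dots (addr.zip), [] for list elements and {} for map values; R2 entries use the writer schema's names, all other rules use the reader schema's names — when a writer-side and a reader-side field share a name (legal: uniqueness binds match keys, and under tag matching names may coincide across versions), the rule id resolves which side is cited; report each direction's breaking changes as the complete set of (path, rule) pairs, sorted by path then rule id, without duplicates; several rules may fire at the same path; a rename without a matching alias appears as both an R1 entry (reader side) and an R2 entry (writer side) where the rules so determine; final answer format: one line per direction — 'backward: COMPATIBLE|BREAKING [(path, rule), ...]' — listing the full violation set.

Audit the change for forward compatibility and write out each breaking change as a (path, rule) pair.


each type pair in Session: writer, then reader
forward pass over Session, reader schema v1, writer schema v2:
  State -> State, writer optional: kind aligns to kind
  map<string, float64> -> map<string, float64>, writer required: tags aligns to tags
  float64 -> bytes, writer required: payload aligns to payload
  int32 -> int32, writer optional: zip aligns to zip
  float32 -> float32, writer optional: latitude aligns to latitude
  balance: no writer match
  violation R1 at balance
  violation R1 at kind
  violation R1 at latitude
  violation R4 at latitude
  violation R3 at payload
  violation R1 at zip
  violation R4 at zip
  => forward: BREAKING (7)

forward: BREAKING [(balance, R1), (kind, R1), (latitude, R1), (latitude, R4), (payload, R3), (zip, R1), (zip, R4)]


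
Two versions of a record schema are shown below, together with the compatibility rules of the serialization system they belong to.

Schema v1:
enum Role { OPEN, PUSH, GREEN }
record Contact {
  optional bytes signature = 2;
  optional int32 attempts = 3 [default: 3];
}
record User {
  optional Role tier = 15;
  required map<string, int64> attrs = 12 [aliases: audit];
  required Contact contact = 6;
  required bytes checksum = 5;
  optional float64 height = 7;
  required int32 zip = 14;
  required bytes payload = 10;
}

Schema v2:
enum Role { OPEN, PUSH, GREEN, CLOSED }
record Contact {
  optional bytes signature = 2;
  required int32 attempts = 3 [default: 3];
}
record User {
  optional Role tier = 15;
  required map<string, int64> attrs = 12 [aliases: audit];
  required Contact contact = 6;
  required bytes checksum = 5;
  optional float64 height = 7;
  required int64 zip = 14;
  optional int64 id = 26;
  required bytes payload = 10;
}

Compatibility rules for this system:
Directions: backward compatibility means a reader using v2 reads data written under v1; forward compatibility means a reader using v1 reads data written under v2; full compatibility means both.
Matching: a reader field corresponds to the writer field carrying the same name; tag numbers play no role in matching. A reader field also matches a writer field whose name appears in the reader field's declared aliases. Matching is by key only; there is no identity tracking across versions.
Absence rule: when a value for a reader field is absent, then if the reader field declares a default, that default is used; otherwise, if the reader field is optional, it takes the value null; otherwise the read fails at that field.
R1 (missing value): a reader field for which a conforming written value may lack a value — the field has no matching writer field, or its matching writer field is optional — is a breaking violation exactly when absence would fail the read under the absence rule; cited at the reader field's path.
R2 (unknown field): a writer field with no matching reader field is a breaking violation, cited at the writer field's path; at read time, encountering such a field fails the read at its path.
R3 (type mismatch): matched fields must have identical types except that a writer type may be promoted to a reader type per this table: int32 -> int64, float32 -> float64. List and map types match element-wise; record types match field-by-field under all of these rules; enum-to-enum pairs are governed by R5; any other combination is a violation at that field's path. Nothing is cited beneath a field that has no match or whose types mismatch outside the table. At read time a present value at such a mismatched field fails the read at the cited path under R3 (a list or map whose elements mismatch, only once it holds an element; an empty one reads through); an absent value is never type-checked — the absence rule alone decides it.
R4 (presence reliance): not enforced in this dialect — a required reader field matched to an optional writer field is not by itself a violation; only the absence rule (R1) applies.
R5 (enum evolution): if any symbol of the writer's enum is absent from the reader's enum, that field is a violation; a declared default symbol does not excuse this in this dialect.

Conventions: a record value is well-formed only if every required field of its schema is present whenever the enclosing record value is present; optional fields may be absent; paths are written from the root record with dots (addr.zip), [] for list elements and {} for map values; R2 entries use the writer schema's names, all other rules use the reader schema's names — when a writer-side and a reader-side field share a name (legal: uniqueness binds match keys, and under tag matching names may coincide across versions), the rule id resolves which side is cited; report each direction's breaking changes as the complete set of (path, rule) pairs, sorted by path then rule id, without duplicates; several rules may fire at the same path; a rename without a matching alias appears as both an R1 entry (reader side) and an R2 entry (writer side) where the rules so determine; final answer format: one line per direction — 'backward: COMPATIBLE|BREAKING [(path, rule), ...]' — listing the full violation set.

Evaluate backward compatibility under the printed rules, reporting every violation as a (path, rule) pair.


each type pair in User: writer, then reader
checking backward for User: reader v2 against writer v1:
  tier: paired with writer tier (Role -> Role; writer optional)
  attrs: paired with writer attrs (map<string, int64> -> map<string, int64>; writer required)
  contact: paired with writer contact (Contact -> Contact; writer required)
  checksum: paired with writer checksum (bytes -> bytes; writer required)
  height: paired with writer height (float64 -> float64; writer optional)
  zip: paired with writer zip (int32 -> int64; writer required)
  id has no writer counterpart
  payload: paired with writer payload (bytes -> bytes; writer required)
  contact.signature: paired with writer contact.signature (bytes -> bytes; writer optional)
  contact.attempts: paired with writer contact.attempts (int32 -> int32; writer optional)
  => no violations; backward on User: COMPATIBLE
diffs on User not affecting the asked answer:
  added field id to record User: optional int64, tag 26 (in v2 it sits immediately before payload) -> its effect on User is confined to the forward direction, not asked
  enum Role (field tier in record User): symbol CLOSED added -> its effect on User is confined to the forward direction, not asked
  field attempts in record Contact: optional changed to required -> triggers nothing under User's printed rules — same verdict
  field zip in record User: type int32 changed to int64 -> its effect on User is confined to the forward direction, not asked

backward: COMPATIBLE []


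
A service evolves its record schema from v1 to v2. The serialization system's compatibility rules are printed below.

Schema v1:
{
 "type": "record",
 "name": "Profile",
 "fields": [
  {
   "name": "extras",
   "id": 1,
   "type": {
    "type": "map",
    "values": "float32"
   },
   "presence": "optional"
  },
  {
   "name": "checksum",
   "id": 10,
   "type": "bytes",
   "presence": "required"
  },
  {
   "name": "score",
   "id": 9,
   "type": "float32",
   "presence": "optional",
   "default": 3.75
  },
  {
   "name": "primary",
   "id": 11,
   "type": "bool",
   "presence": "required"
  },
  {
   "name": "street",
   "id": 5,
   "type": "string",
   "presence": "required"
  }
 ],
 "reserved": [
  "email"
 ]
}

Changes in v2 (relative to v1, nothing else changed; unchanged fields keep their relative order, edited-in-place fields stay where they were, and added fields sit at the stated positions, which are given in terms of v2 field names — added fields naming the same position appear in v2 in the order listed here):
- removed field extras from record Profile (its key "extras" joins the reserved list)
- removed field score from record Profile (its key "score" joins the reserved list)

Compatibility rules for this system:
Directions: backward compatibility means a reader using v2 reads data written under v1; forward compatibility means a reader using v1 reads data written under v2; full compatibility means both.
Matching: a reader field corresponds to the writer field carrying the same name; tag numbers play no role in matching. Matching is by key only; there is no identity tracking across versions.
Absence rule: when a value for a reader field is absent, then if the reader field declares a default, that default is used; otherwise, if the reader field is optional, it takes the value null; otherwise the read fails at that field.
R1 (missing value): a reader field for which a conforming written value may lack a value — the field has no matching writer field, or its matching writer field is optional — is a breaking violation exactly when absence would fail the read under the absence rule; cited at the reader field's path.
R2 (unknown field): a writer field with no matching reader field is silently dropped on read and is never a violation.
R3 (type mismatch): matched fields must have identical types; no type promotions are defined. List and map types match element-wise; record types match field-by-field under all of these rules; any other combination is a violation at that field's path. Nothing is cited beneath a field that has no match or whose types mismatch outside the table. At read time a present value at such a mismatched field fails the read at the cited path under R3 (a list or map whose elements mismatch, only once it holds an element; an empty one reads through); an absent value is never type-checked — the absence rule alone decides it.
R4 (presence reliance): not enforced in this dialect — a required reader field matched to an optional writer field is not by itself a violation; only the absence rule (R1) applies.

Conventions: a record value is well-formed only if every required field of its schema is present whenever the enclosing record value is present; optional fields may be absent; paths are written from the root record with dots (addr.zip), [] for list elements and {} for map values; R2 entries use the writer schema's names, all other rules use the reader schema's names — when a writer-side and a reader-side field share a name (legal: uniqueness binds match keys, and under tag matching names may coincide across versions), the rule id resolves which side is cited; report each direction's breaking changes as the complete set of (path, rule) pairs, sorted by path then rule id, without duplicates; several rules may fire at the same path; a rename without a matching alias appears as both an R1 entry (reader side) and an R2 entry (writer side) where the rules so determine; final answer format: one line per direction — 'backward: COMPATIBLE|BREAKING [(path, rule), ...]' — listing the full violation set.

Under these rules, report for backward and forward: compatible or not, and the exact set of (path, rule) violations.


each type pair in Profile: writer, then reader
backward analysis of Profile with v2 as reader and v1 as writer:
  writer required, bytes -> bytes: reader checksum maps from writer checksum
  writer required, bool -> bool: reader primary maps from writer primary
  writer required, string -> string: reader street maps from writer street
  extras (writer side), unknown to reader
  score (writer side), unknown to reader
  => backward verdict for Profile: COMPATIBLE, no violations
forward analysis of Profile with v1 as reader and v2 as writer:
  extras: no writer match
  writer required, bytes -> bytes: reader checksum maps from writer checksum
  score: no writer match
  writer required, bool -> bool: reader primary maps from writer primary
  writer required, string -> string: reader street maps from writer street
  => forward verdict for Profile: COMPATIBLE, no violations

backward: COMPATIBLE []; forward: COMPATIBLE []


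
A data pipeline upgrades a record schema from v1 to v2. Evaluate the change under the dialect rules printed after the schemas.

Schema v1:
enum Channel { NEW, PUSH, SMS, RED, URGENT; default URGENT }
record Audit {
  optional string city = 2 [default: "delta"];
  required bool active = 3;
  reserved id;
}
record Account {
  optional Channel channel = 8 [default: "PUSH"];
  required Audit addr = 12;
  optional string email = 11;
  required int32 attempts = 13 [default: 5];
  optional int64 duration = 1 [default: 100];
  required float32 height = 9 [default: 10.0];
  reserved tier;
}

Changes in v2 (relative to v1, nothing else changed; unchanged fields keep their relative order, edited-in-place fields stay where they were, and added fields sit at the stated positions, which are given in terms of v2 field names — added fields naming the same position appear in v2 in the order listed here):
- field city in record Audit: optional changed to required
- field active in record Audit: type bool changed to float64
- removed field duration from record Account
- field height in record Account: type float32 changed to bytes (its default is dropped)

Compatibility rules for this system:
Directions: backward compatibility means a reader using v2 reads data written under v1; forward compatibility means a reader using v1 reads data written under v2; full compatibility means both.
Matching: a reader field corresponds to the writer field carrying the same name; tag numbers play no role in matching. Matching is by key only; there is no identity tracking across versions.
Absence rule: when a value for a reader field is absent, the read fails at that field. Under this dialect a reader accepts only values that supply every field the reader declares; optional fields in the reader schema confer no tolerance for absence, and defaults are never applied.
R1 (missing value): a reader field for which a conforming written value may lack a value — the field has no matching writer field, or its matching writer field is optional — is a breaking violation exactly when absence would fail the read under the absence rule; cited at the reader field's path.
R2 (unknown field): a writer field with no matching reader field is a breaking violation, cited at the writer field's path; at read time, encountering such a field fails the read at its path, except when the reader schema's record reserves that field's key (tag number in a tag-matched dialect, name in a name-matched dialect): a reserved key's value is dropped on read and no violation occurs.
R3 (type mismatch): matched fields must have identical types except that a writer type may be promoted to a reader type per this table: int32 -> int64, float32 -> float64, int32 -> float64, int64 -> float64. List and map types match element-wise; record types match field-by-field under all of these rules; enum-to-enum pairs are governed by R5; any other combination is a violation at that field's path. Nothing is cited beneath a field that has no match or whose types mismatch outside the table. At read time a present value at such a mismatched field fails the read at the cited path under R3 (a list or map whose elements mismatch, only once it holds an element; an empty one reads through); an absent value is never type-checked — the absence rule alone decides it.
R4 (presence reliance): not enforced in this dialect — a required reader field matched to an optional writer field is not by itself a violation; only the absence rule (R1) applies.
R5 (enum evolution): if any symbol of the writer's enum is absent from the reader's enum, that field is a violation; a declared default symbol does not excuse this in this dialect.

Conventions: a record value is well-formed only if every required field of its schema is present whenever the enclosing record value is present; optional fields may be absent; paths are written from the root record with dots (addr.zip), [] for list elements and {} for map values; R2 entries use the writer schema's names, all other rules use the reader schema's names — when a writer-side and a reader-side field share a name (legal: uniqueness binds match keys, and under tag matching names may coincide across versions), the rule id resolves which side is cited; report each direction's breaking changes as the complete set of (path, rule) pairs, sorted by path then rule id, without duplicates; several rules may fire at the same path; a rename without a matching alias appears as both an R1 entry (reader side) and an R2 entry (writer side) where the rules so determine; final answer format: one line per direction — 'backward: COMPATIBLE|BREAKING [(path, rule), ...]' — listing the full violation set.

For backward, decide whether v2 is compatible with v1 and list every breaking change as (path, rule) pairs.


the writer's type comes first in each Account pair
checking backward for Account: reader v2 against writer v1:
  channel: Channel -> Channel, writer optional; from channel
  addr: Audit -> Audit, writer required; from addr
  email: string -> string, writer optional; from email
  attempts: int32 -> int32, writer required; from attempts
  height: float32 -> bytes, writer required; from height
  writer duration: unknown to reader
  addr.city: string -> string, writer optional; from addr.city
  addr.active: bool -> float64, writer required; from addr.active
  breaking: (addr.active, R3)
  breaking: (addr.city, R1)
  breaking: (channel, R1)
  breaking: (duration, R2)
  breaking: (email, R1)
  breaking: (height, R3)
  backward on Account therefore BREAKING (6)
the other Account changes do not affect what is asked:
  field city in record Audit: optional changed to required -> its effect on Account is confined to the forward direction, not asked

backward: BREAKING [(addr.active, R3), (addr.city, R1), (channel, R1), (duration, R2), (email, R1), (height, R3)]


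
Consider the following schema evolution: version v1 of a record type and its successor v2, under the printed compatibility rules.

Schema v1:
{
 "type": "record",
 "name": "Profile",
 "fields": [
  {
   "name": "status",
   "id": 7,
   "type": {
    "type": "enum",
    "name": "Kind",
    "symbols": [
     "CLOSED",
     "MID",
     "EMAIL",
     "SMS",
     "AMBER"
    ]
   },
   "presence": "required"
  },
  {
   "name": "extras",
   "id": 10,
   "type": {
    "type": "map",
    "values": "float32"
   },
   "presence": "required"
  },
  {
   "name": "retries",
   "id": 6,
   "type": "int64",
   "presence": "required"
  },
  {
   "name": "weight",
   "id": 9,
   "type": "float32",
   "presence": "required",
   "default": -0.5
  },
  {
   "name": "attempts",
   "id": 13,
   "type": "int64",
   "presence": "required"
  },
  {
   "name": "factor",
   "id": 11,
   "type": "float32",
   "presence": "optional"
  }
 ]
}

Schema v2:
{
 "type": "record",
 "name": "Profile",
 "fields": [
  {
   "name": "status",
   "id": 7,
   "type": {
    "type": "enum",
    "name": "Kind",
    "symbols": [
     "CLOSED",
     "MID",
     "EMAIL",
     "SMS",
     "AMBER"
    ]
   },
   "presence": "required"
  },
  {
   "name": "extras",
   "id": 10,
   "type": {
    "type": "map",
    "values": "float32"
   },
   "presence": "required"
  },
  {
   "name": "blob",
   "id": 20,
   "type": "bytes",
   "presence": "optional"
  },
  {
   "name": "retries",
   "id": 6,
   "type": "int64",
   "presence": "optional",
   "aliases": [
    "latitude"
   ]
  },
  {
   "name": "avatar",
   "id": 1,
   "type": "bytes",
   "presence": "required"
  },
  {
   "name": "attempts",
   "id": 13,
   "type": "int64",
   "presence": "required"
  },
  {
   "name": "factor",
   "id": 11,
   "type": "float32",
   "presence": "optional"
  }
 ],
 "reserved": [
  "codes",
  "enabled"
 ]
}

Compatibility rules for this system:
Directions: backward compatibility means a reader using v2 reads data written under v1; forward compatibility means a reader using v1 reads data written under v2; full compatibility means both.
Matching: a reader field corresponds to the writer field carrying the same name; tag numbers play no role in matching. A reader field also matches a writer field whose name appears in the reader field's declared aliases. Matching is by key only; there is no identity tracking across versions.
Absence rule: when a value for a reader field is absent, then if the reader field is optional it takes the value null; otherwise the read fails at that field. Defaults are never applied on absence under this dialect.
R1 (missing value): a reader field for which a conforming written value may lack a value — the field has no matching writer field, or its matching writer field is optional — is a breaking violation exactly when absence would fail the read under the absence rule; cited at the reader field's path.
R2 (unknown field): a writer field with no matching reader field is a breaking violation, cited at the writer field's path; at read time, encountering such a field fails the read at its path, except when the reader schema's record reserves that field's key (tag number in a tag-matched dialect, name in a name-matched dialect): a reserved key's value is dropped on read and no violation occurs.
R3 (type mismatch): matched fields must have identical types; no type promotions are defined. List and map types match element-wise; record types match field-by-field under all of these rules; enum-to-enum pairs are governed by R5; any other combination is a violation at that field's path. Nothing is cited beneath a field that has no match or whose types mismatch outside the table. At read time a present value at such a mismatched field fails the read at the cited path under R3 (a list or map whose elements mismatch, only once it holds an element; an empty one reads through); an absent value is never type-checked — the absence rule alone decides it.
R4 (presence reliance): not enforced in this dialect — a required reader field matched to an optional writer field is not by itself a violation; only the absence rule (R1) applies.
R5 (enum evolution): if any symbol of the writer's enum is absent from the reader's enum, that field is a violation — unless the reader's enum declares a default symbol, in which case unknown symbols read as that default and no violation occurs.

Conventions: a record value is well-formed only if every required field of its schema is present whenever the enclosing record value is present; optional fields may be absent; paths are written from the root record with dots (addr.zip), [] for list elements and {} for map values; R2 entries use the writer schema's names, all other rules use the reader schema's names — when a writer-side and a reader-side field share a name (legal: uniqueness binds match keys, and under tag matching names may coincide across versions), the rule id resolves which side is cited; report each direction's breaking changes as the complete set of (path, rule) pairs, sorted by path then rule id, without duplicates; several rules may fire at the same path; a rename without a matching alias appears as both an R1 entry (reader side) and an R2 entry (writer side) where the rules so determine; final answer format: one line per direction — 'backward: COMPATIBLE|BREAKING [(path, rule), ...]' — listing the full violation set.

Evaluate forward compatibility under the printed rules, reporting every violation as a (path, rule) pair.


in Profile below, arrows point writer -> reader
forward for Profile (reader v1, writer v2):
  Kind -> Kind, writer required: status aligns to status
  map<string, float32> -> map<string, float32>, writer required: extras aligns to extras
  int64 -> int64, writer optional: retries aligns to retries
  weight has no writer counterpart
  int64 -> int64, writer required: attempts aligns to attempts
  float32 -> float32, writer optional: factor aligns to factor
  writer field blob has no reader counterpart
  writer field avatar has no reader counterpart
  violation R2 at avatar
  violation R2 at blob
  violation R1 at retries
  violation R1 at weight
  => 4 violation(s): forward is BREAKING for Profile

forward: BREAKING [(avatar, R2), (blob, R2), (retries, R1), (weight, R1)]


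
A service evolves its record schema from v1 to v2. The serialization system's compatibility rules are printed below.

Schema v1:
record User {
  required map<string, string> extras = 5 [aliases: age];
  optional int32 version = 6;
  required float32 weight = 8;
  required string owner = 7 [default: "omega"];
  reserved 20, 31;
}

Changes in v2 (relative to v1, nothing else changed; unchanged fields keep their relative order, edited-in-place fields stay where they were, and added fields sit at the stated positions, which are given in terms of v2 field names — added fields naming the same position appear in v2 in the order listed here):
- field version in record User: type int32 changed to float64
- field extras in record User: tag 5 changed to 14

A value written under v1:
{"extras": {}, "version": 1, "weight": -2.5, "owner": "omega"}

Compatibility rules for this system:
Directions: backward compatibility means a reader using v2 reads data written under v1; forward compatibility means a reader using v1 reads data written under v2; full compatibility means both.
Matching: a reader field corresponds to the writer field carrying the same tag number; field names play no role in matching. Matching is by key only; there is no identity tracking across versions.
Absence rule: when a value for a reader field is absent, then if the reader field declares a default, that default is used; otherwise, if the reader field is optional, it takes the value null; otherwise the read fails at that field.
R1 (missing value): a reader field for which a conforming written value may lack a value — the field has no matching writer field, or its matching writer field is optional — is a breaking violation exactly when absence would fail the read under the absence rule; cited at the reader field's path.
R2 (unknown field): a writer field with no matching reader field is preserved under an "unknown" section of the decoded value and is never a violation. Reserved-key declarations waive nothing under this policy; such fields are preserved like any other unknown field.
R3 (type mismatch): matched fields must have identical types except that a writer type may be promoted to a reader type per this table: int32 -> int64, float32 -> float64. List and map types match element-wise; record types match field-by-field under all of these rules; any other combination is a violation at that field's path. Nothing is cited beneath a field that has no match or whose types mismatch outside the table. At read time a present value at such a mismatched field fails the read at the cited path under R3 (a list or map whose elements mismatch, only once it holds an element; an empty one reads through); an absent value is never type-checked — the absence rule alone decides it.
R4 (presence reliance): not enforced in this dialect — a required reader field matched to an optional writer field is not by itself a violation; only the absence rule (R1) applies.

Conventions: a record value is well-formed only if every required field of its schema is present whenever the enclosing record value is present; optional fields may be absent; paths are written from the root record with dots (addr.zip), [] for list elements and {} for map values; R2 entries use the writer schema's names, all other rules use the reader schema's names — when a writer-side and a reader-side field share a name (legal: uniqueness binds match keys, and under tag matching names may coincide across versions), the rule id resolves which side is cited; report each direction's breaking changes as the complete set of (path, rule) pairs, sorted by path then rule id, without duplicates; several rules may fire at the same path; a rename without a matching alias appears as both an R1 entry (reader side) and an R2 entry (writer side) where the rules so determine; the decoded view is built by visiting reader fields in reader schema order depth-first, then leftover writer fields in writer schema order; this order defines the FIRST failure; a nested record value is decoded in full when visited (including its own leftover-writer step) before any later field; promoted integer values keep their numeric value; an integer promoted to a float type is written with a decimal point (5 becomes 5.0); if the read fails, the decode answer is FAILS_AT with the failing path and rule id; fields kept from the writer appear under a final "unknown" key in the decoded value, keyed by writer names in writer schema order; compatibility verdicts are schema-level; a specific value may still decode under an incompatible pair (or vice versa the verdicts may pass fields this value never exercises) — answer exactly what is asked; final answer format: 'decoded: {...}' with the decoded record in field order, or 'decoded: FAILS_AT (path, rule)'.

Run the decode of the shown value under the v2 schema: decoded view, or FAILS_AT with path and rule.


each type pair in User: writer, then reader
decoding the User value with the v2 reader:
  read fails at extras under R1 (no fill)
  => FAILS_AT (extras, R1)
the rest of the User diff is inert for this question:
  field version in record User: type int32 changed to float64 -> affects the rule determinations only; this particular User value decodes identically

decoded: FAILS_AT (extras, R1)


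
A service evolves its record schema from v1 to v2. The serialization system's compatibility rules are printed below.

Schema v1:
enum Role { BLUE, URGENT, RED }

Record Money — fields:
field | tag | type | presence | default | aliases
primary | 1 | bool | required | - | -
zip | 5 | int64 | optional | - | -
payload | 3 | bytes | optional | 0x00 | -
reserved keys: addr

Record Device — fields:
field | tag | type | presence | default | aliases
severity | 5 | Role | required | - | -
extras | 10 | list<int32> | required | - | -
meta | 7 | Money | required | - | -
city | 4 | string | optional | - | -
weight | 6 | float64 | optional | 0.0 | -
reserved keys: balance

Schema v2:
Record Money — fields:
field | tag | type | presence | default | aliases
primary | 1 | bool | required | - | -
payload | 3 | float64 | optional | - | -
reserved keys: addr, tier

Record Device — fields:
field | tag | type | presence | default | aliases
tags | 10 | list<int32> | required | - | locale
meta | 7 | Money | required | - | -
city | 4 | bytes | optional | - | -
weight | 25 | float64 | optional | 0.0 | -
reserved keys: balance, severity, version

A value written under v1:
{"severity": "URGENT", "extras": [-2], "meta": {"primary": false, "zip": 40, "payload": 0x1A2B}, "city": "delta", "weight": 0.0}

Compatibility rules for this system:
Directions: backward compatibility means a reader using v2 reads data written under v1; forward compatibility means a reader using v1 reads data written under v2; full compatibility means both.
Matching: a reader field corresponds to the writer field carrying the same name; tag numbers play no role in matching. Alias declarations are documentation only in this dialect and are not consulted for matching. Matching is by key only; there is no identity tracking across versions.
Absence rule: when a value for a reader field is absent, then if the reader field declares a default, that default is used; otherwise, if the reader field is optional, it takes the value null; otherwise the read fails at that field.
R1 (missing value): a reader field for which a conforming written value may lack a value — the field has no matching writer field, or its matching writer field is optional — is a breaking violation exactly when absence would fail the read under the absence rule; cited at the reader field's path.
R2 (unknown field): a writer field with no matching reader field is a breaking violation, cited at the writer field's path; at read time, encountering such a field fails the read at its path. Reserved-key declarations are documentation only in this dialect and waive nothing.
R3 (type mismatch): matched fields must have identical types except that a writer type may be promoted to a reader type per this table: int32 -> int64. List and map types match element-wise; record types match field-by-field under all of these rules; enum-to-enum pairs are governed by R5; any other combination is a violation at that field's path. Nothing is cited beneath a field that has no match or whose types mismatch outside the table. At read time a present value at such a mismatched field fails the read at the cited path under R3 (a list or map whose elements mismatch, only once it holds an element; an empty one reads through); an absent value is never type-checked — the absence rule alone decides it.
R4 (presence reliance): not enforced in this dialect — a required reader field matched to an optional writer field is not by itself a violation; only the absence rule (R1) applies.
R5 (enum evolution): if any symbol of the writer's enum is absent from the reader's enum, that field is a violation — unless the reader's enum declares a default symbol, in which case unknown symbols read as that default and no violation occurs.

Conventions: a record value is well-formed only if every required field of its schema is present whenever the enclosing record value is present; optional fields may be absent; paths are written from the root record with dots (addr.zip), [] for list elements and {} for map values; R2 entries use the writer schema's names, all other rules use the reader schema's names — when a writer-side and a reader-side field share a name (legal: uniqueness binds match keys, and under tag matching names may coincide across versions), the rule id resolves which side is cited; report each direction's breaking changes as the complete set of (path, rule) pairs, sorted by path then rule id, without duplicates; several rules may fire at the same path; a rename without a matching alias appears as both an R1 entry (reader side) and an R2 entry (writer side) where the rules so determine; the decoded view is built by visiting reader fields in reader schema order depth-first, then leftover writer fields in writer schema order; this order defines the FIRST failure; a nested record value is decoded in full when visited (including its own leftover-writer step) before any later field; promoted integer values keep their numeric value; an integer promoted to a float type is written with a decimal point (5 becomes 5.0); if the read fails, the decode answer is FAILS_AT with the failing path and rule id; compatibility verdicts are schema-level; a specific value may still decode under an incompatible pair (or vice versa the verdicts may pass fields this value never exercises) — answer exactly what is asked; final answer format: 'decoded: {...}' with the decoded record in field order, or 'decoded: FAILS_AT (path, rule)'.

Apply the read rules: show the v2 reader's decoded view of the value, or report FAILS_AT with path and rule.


decoded: FAILS_AT (tags, R1)

each type pair in Device: writer, then reader
migrating the Device value to v2:
  read fails at tags under R1 (no fill)
  => FAILS_AT (tags, R1)
diffs on Device not affecting the asked answer:
  field payload in record Money: type bytes changed to float64 (its default is dropped) -> affects the rule determinations only; this particular Device value decodes identically
  removed field severity from record Device (its key "severity" joins the reserved list) -> affects the rule determinations only; this particular Device value decodes identically
  field city in record Device: type string changed to bytes -> affects the rule determinations only; this particular Device value decodes identically
  field weight in record Device: tag 6 changed to 25 -> no rule fires on it and the decoded Device view is identical with or without it
  removed field zip from record Money -> affects the rule determinations only; this particular Device value decodes identically


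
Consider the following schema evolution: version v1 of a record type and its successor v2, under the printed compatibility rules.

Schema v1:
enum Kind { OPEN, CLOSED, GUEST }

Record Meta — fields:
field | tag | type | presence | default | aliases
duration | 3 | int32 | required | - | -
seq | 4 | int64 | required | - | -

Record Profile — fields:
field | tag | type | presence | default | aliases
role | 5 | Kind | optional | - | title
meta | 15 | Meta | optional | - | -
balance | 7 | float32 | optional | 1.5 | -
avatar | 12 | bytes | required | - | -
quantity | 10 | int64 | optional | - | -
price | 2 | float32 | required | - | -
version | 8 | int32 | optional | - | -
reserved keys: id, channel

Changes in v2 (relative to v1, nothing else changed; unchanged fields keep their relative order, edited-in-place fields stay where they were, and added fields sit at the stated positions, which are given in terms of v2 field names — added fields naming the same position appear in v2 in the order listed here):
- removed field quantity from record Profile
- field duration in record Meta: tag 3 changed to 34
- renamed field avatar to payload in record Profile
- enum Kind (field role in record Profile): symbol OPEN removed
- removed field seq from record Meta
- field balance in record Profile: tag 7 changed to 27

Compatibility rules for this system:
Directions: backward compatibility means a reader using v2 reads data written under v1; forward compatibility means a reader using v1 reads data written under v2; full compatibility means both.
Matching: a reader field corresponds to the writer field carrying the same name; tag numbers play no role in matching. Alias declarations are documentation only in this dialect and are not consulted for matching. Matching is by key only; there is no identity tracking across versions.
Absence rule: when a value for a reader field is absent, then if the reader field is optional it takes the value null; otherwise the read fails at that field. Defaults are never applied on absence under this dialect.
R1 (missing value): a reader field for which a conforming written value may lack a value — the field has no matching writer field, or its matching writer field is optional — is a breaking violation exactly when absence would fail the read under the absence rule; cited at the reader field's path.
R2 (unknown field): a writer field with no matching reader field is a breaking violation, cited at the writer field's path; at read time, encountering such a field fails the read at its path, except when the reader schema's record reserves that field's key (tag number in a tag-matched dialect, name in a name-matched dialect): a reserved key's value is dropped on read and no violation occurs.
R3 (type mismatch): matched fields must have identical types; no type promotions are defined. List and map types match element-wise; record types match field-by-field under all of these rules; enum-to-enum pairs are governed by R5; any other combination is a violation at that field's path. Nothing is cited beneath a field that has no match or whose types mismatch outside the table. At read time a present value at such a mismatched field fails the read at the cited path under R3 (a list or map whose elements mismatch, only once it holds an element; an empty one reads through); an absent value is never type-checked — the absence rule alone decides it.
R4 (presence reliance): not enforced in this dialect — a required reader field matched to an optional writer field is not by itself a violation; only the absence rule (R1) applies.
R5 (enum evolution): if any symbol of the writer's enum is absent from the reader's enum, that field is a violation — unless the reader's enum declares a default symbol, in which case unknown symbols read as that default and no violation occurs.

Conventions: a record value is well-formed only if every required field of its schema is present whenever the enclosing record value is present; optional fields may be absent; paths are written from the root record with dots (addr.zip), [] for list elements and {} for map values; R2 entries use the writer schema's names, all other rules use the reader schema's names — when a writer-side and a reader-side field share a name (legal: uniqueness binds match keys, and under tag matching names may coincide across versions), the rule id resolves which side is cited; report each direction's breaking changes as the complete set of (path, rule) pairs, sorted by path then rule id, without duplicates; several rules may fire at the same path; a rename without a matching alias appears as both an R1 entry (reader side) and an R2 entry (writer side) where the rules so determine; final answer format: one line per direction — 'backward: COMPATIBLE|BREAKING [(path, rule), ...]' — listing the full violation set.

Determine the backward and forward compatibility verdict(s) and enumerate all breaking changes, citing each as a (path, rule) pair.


in Profile below, arrows point writer -> reader
backward analysis of Profile with v2 as reader and v1 as writer:
  role: paired with writer role (Kind -> Kind; writer optional)
  meta: paired with writer meta (Meta -> Meta; writer optional)
  balance: paired with writer balance (float32 -> float32; writer optional)
  payload has no writer counterpart
  price: paired with writer price (float32 -> float32; writer required)
  version: paired with writer version (int32 -> int32; writer optional)
  leftover writer field: avatar
  leftover writer field: quantity
  meta.duration: paired with writer meta.duration (int32 -> int32; writer required)
  leftover writer field: meta.seq
  violation R2 at avatar
  violation R2 at meta.seq
  violation R1 at payload
  violation R2 at quantity
  violation R5 at role
  => 5 violation(s): backward is BREAKING for Profile
forward analysis of Profile with v1 as reader and v2 as writer:
  role: paired with writer role (Kind -> Kind; writer optional)
  meta: paired with writer meta (Meta -> Meta; writer optional)
  balance: paired with writer balance (float32 -> float32; writer optional)
  avatar has no writer counterpart
  quantity has no writer counterpart
  price: paired with writer price (float32 -> float32; writer required)
  version: paired with writer version (int32 -> int32; writer optional)
  leftover writer field: payload
  meta.duration: paired with writer meta.duration (int32 -> int32; writer required)
  meta.seq has no writer counterpart
  violation R1 at avatar
  violation R1 at meta.seq
  violation R2 at payload
  => 3 violation(s): forward is BREAKING for Profile

backward: BREAKING [(avatar, R2), (meta.seq, R2), (payload, R1), (quantity, R2), (role, R5)]; forward: BREAKING [(avatar, R1), (meta.seq, R1), (payload, R2)]
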